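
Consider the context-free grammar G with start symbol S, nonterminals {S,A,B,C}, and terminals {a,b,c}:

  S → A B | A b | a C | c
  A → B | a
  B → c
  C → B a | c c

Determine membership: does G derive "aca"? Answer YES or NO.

CNF form of G:
  S -> A B | A T2 | T0 C | c
  A -> a | c
  B -> c
  C -> B T0 | T1 T1
  T0 -> a
  T1 -> c
  T2 -> b

Fill CYK table bottom-up:
  cell(0,0) a: {A,T0}  orig:{A}
  cell(1,1) c: {A,B,S,T1}  orig:{A,B,S}
  cell(2,2) a: {A,T0}  orig:{A}
  cell(0,1) ac: {S}
  cell(1,2) ca: {C}
  cell(0,2) aca: {S}

S ∈ T[0,2] ⇒ YES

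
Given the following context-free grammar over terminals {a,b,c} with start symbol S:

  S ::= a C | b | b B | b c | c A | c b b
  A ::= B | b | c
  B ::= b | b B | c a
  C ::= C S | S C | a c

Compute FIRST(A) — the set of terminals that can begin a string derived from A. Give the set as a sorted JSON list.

FIRST sets, iterate to fixpoint:
round 1:
  A via A→b: +{b}
  A via A→c: +{c}
  B via B→b: +{b}
  B via B→c a: +{c}
  C via C→a c: +{a}
  S via S→a C: +{a}
  S via S→b: +{b}
  S via S→c A: +{c}
  S: {a,b,c}  A: {b,c}  B: {b,c}  C: {a}
round 2:
  C via C→S C: +{b,c}
  S: {a,b,c}  A: {b,c}  B: {b,c}  C: {a,b,c}
round 3: (stable)
  S: {a,b,c}  A: {b,c}  B: {b,c}  C: {a,b,c}

FIRST(A) = ["b", "c"]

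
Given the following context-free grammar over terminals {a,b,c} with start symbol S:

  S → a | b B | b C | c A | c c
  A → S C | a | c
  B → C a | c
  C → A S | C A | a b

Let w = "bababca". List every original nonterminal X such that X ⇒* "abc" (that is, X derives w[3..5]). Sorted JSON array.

Convert to CNF:
  S -> T1 B | T1 C | T2 A | T2 T2 | a
  A -> S C | a | c
  B -> C T0 | c
  C -> A S | C A | T0 T1
  T0 -> a
  T1 -> b
  T2 -> c

Fill CYK table bottom-up — only the sub-triangle for w[3..5]:
  [3..3]={A,S,T0}  "a"  orig:{A,S}
  [4..4]={T1}  "b"  orig:{}
  [5..5]={A,B,T2}  "c"  orig:{A,B}
  [3..4]={C}  "ab"
  [4..5]={S}  "bc"
  [3..5]={C}  "abc"

Original NTs in T[3,5] deriving "abc": ["C"]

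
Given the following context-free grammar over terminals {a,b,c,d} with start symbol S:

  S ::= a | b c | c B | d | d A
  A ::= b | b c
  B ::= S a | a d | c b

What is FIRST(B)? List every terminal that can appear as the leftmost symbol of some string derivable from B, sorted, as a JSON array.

Compute FIRST by fixpoint:
iter 1:
  A via A→b: +{b}
  B via B→a d: +{a}
  B via B→c b: +{c}
  S via S→a: +{a}
  S via S→b c: +{b}
  S via S→c B: +{c}
  S via S→d: +{d}
  S: {a,b,c,d}  A: {b}  B: {a,c}
iter 2:
  B via B→S a: +{b,d}
  S: {a,b,c,d}  A: {b}  B: {a,b,c,d}
iter 3: done
  S: {a,b,c,d}  A: {b}  B: {a,b,c,d}

FIRST(B) = ["a", "b", "c", "d"]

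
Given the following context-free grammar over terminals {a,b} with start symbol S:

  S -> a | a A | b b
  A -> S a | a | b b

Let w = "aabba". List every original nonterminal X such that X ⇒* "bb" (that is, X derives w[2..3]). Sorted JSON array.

Convert to CNF:
  S -> T0 A | T1 T1 | a
  A -> S T0 | T1 T1 | a
  T0 -> a
  T1 -> b

CYK table (by increasing span) (cells [i..j] with 2 ≤ i ≤ j ≤ 3 only):
  [2..2]={T1}  "b"  orig:{}
  [3..3]={T1}  "b"  orig:{}
  [2..3]={A,S}  "bb"

Original NTs in T[2,3] deriving "bb": ["A", "S"]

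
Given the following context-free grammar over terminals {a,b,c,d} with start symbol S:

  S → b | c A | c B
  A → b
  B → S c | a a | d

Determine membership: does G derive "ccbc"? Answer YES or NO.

Convert to CNF:
  S -> T0 A | T0 B | b
  A -> b
  B -> S T0 | T1 T1 | d
  T0 -> c
  T1 -> a

CYK fill:
  [0..0]={T0}  "c"  orig:{}
  [1..1]={T0}  "c"  orig:{}
  [2..2]={A,S}  "b"
  [3..3]={T0}  "c"  orig:{}
  [0..1]=∅  "cc"
  [1..2]={S}  "cb"
  [2..3]={B}  "bc"
  [0..2]=∅  "ccb"
  [1..3]={B,S}  "cbc"
  [0..3]={S}  "ccbc"

S ∈ T[0,3] ⇒ YES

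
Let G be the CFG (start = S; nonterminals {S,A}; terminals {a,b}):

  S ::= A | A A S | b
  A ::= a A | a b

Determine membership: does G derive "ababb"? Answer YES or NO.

CNF form of G:
  S -> A X2 | T0 A | T0 T1 | b
  A -> T0 A | T0 T1
  T0 -> a
  T1 -> b
  X2 -> A S

CYK table (by increasing span):
  [0..0]={T0}  "a"  orig:{}
  [1..1]={S,T1}  "b"  orig:{S}
  [2..2]={T0}  "a"  orig:{}
  [3..3]={S,T1}  "b"  orig:{S}
  [4..4]={S,T1}  "b"  orig:{S}
  [0..1]={A,S}  "ab"
  [1..2]=∅  "ba"
  [2..3]={A,S}  "ab"
  [3..4]=∅  "bb"
  [0..2]=∅  "aba"
  [1..3]=∅  "bab"
  [2..4]={X2}  "abb"  orig:{}
  [0..3]={X2}  "abab"  orig:{}
  [1..4]=∅  "babb"
  [0..4]={S}  "ababb"

S ∈ T[0,4] ⇒ YES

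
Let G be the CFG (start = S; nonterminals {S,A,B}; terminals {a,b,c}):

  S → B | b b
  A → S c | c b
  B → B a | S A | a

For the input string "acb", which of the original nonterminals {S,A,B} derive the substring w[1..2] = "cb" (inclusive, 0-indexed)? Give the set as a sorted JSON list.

CNF form of G:
  S -> B T2 | S A | T1 T1 | a
  A -> S T0 | T0 T1
  B -> B T2 | S A | a
  T0 -> c
  T1 -> b
  T2 -> a

CYK fill, restricted to cells inside w[1..2]:
  cell(1,1) c: {T0}  orig:{}
  cell(2,2) b: {T1}  orig:{}
  cell(1,2) cb: {A}

Original NTs in T[1,2] deriving "cb": ["A"]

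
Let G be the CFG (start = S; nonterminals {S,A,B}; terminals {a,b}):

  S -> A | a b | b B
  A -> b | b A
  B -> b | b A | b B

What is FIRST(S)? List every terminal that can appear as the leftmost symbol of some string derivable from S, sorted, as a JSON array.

FIRST sets, iterate to fixpoint:
iter 1:
  A via A→b: +{b}
  B via B→b: +{b}
  S via S→A: +{b}
  S via S→a b: +{a}
  FIRST[S]={a,b}  FIRST[A]={b}  FIRST[B]={b}
iter 2: (no change)
  FIRST[S]={a,b}  FIRST[A]={b}  FIRST[B]={b}

FIRST(S) = ["a", "b"]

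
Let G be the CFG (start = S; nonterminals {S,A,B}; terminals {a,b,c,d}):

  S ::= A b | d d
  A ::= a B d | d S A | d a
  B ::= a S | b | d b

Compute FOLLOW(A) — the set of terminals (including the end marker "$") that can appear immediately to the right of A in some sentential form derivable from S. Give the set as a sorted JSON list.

FIRST sets, iterate to fixpoint:
[1]
  A via A→a B d: +{a}
  A via A→d S A: +{d}
  B via B→a S: +{a}
  B via B→b: +{b}
  B via B→d b: +{d}
  S via S→A b: +{a,d}
  FIRST(S)={a,d}  FIRST(A)={a,d}  FIRST(B)={a,b,d}
[2] done
  FIRST(S)={a,d}  FIRST(A)={a,d}  FIRST(B)={a,b,d}

FOLLOW iteration:
initialize: $ ∈ FOLLOW(S)
pass 1:
  A→a B d: FOLLOW(B) ⊇ FIRST(d) = {d}; new: +{d}
  A→d S A: FOLLOW(S) ⊇ FIRST(A) = {a,d}; new: +{a,d}
  S→A b: FOLLOW(A) ⊇ FIRST(b) = {b}; new: +{b}
  FOLLOW[S]={$,a,d}  FOLLOW[A]={b}  FOLLOW[B]={d}
pass 2: (stable)
  FOLLOW[S]={$,a,d}  FOLLOW[A]={b}  FOLLOW[B]={d}

FOLLOW(A) = ["b"]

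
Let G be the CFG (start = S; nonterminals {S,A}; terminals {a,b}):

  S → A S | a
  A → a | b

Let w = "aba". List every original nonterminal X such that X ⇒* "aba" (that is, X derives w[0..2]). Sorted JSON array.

CNF form of G:
  S -> A S | a
  A -> a | b

Fill CYK table bottom-up — only the sub-triangle for w[0..2]:
  cell(0,0) a: {A,S}
  cell(1,1) b: {A}
  cell(2,2) a: {A,S}
  cell(0,1) ab: ∅
  cell(1,2) ba: {S}
  cell(0,2) aba: {S}

Original NTs in T[0,2] deriving "aba": ["S"]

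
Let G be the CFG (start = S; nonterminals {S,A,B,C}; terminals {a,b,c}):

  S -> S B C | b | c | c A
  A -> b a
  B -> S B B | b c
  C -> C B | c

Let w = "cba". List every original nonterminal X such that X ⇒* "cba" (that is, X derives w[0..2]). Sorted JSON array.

CNF form of G:
  S -> S X4 | T2 A | b | c
  A -> T0 T1
  B -> S X3 | T0 T2
  C -> C B | c
  T0 -> b
  T1 -> a
  T2 -> c
  X3 -> B B
  X4 -> B C

CYK fill — only the sub-triangle for w[0..2]:
  cell(0,0) c: {C,S,T2}  orig:{C,S}
  cell(1,1) b: {S,T0}  orig:{S}
  cell(2,2) a: {T1}  orig:{}
  cell(0,1) cb: ∅
  cell(1,2) ba: {A}
  cell(0,2) cba: {S}

Original NTs in T[0,2] deriving "cba": ["S"]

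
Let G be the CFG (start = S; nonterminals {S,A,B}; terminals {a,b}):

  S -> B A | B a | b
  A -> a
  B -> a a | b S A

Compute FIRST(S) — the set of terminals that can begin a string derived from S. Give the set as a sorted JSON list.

FIRST iteration:
[1]
  A via A→a: +{a}
  B via B→a a: +{a}
  B via B→b S A: +{b}
  S via S→B A: +{a,b}
  FIRST(S)={a,b}  FIRST(A)={a}  FIRST(B)={a,b}
[2] done
  FIRST(S)={a,b}  FIRST(A)={a}  FIRST(B)={a,b}

FIRST(S) = ["a", "b"]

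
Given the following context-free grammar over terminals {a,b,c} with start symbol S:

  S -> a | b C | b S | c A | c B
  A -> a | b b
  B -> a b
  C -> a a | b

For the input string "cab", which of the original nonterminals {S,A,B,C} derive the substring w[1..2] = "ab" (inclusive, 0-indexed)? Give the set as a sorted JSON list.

CNF form of G:
  S -> T0 C | T0 S | T2 A | T2 B | a
  A -> T0 T0 | a
  B -> T1 T0
  C -> T1 T1 | b
  T0 -> b
  T1 -> a
  T2 -> c

CYK fill, restricted to cells inside w[1..2]:
  [1..1]={A,S,T1}  "a"  orig:{A,S}
  [2..2]={C,T0}  "b"  orig:{C}
  [1..2]={B}  "ab"

Original NTs in T[1,2] deriving "ab": ["B"]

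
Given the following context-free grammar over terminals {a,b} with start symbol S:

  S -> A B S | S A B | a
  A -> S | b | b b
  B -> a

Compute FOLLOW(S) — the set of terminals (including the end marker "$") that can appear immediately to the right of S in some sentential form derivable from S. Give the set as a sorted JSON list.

FIRST sets, iterate to fixpoint:
iter 1:
  A via A→b: +{b}
  B via B→a: +{a}
  S via S→A B S: +{b}
  S via S→a: +{a}
  FIRST[S]={a,b}  FIRST[A]={b}  FIRST[B]={a}
iter 2:
  A via A→S: +{a}
  FIRST[S]={a,b}  FIRST[A]={a,b}  FIRST[B]={a}
iter 3: (no change)
  FIRST[S]={a,b}  FIRST[A]={a,b}  FIRST[B]={a}

Compute FOLLOW by fixpoint:
seed FOLLOW(S) with $
[1]
  S→A B S: FOLLOW(A) ⊇ FIRST(B) = {a}; new: +{a}
  S→A B S: FOLLOW(B) ⊇ FIRST(S) = {a,b}; new: +{a,b}
  S→S A B: FOLLOW(S) ⊇ FIRST(A) = {a,b}; new: +{a,b}
  S→S A B: FOLLOW(B) ⊇ FOLLOW(S) ⊇ {$,a,b}; new: +{$}
  S: {$,a,b}  A: {a}  B: {$,a,b}
[2] (no change)
  S: {$,a,b}  A: {a}  B: {$,a,b}

FOLLOW(S) = ["$", "a", "b"]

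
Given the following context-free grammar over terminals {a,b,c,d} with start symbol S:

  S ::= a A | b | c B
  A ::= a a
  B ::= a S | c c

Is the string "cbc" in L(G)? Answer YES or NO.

Convert to CNF:
  S -> T0 A | T1 B | b
  A -> T0 T0
  B -> T0 S | T1 T1
  T0 -> a
  T1 -> c

CYK fill:
  T[0,0] 'c' = {T1}  orig:{}
  T[1,1] 'b' = {S}
  T[2,2] 'c' = {T1}  orig:{}
  T[0,1] 'cb' = ∅
  T[1,2] 'bc' = ∅
  T[0,2] 'cbc' = ∅

S ∉ T[0,2] ⇒ NO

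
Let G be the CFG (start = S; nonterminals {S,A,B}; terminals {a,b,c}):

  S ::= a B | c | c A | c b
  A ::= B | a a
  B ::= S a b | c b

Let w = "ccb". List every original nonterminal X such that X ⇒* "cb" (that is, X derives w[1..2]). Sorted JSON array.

CNF form of G:
  S -> T0 B | T2 A | T2 T1 | c
  A -> S X3 | T0 T0 | T2 T1
  B -> S X4 | T2 T1
  T0 -> a
  T1 -> b
  T2 -> c
  X3 -> T0 T1
  X4 -> T0 T1

CYK fill (cells [i..j] with 1 ≤ i ≤ j ≤ 2 only):
  cell(1,1) c: {S,T2}  orig:{S}
  cell(2,2) b: {T1}  orig:{}
  cell(1,2) cb: {A,B,S}

Original NTs in T[1,2] deriving "cb": ["A", "B", "S"]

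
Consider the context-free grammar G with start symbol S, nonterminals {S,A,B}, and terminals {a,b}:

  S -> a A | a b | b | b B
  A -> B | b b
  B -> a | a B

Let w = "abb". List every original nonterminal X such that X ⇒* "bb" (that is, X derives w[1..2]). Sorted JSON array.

Convert to CNF:
  S -> T0 A | T0 T1 | T1 B | b
  A -> T0 B | T1 T1 | a
  B -> T0 B | a
  T0 -> a
  T1 -> b

CYK table (by increasing span) (cells [i..j] with 1 ≤ i ≤ j ≤ 2 only):
  cell(1,1) b: {S,T1}  orig:{S}
  cell(2,2) b: {S,T1}  orig:{S}
  cell(1,2) bb: {A}

Original NTs in T[1,2] deriving "bb": ["A"]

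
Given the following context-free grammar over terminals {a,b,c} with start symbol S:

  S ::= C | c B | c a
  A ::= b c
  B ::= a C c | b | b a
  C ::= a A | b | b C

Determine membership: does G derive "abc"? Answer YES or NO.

CNF form of G:
  S -> T0 C | T1 B | T1 T2 | T2 A | b
  A -> T0 T1
  B -> T0 T2 | T2 X3 | b
  C -> T0 C | T2 A | b
  T0 -> b
  T1 -> c
  T2 -> a
  X3 -> C T1

Fill CYK table bottom-up:
  cell(0,0) a: {T2}  orig:{}
  cell(1,1) b: {B,C,S,T0}  orig:{B,C,S}
  cell(2,2) c: {T1}  orig:{}
  cell(0,1) ab: ∅
  cell(1,2) bc: {A,X3}  orig:{A}
  cell(0,2) abc: {B,C,S}

S ∈ T[0,2] ⇒ YES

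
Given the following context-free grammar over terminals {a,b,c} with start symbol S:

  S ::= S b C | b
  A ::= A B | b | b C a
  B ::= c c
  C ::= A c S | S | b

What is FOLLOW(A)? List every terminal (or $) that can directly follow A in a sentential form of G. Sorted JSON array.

FIRST iteration:
pass 1:
  A via A→b: +{b}
  B via B→c c: +{c}
  C via C→A c S: +{b}
  S via S→b: +{b}
  S: {b}  A: {b}  B: {c}  C: {b}
pass 2: done
  S: {b}  A: {b}  B: {c}  C: {b}

FOLLOW sets:
initialize: $ ∈ FOLLOW(S)
round 1:
  A→A B: FOLLOW(A) ⊇ FIRST(B) = {c}; new: +{c}
  A→A B: FOLLOW(B) ⊇ FOLLOW(A) ⊇ {c}; new: +{c}
  A→b C a: FOLLOW(C) ⊇ FIRST(a) = {a}; new: +{a}
  C→A c S: FOLLOW(S) ⊇ FOLLOW(C) ⊇ {a}; new: +{a}
  S→S b C: FOLLOW(S) ⊇ FIRST(b) = {b}; new: +{b}
  S→S b C: FOLLOW(C) ⊇ FOLLOW(S) ⊇ {$,a,b}; new: +{$,b}
  FOLLOW(S)={$,a,b}  FOLLOW(A)={c}  FOLLOW(B)={c}  FOLLOW(C)={$,a,b}
round 2: (no change)
  FOLLOW(S)={$,a,b}  FOLLOW(A)={c}  FOLLOW(B)={c}  FOLLOW(C)={$,a,b}

FOLLOW(A) = ["c"]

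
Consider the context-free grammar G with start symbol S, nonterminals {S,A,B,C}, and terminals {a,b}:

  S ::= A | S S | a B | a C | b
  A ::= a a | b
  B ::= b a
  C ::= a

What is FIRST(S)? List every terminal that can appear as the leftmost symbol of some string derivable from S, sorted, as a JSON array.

Compute FIRST by fixpoint:
iter 1:
  A via A→a a: +{a}
  A via A→b: +{b}
  B via B→b a: +{b}
  C via C→a: +{a}
  S via S→A: +{a,b}
  S: {a,b}  A: {a,b}  B: {b}  C: {a}
iter 2: (no change)
  S: {a,b}  A: {a,b}  B: {b}  C: {a}

FIRST(S) = ["a", "b"]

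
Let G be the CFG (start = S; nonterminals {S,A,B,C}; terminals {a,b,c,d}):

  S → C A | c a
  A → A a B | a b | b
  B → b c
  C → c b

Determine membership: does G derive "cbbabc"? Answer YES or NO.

Convert to CNF:
  S -> C A | T2 T0
  A -> A X3 | T0 T1 | b
  B -> T1 T2
  C -> T2 T1
  T0 -> a
  T1 -> b
  T2 -> c
  X3 -> T0 B

CYK table (by increasing span):
  T[0,0] 'c' = {T2}  orig:{}
  T[1,1] 'b' = {A,T1}  orig:{A}
  T[2,2] 'b' = {A,T1}  orig:{A}
  T[3,3] 'a' = {T0}  orig:{}
  T[4,4] 'b' = {A,T1}  orig:{A}
  T[5,5] 'c' = {T2}  orig:{}
  T[0,1] 'cb' = {C}
  T[1,2] 'bb' = ∅
  T[2,3] 'ba' = ∅
  T[3,4] 'ab' = {A}
  T[4,5] 'bc' = {B}
  T[0,2] 'cbb' = {S}
  T[1,3] 'bba' = ∅
  T[2,4] 'bab' = ∅
  T[3,5] 'abc' = {X3}  orig:{}
  T[0,3] 'cbba' = ∅
  T[1,4] 'bbab' = ∅
  T[2,5] 'babc' = {A}
  T[0,4] 'cbbab' = ∅
  T[1,5] 'bbabc' = ∅
  T[0,5] 'cbbabc' = {S}

S ∈ T[0,5] ⇒ YES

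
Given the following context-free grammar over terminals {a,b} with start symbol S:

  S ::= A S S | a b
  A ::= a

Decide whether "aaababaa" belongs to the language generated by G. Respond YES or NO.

CNF form of G:
  S -> A X2 | T0 T1
  A -> a
  T0 -> a
  T1 -> b
  X2 -> S S

Fill CYK table bottom-up:
  cell(0,0) a: {A,T0}  orig:{A}
  cell(1,1) a: {A,T0}  orig:{A}
  cell(2,2) a: {A,T0}  orig:{A}
  cell(3,3) b: {T1}  orig:{}
  cell(4,4) a: {A,T0}  orig:{A}
  cell(5,5) b: {T1}  orig:{}
  cell(6,6) a: {A,T0}  orig:{A}
  cell(7,7) a: {A,T0}  orig:{A}
  cell(0,1) aa: ∅
  cell(1,2) aa: ∅
  cell(2,3) ab: {S}
  cell(3,4) ba: ∅
  cell(4,5) ab: {S}
  cell(5,6) ba: ∅
  cell(6,7) aa: ∅
  cell(0,2) aaa: ∅
  cell(1,3) aab: ∅
  cell(2,4) aba: ∅
  cell(3,5) bab: ∅
  cell(4,6) aba: ∅
  cell(5,7) baa: ∅
  cell(0,3) aaab: ∅
  cell(1,4) aaba: ∅
  cell(2,5) abab: {X2}  orig:{}
  cell(3,6) baba: ∅
  cell(4,7) abaa: ∅
  cell(0,4) aaaba: ∅
  cell(1,5) aabab: {S}
  cell(2,6) ababa: ∅
  cell(3,7) babaa: ∅
  cell(0,5) aaabab: ∅
  cell(1,6) aababa: ∅
  cell(2,7) ababaa: ∅
  cell(0,6) aaababa: ∅
  cell(1,7) aababaa: ∅
  cell(0,7) aaababaa: ∅

S ∉ T[0,7] ⇒ NO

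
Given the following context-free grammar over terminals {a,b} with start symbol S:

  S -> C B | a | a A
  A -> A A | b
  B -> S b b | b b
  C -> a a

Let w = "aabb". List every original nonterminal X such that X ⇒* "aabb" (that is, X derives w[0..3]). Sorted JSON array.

CNF form of G:
  S -> C B | T1 A | a
  A -> A A | b
  B -> S X2 | T0 T0
  C -> T1 T1
  T0 -> b
  T1 -> a
  X2 -> T0 T0

CYK fill, restricted to cells inside w[0..3]:
  [0..0]={S,T1}  "a"  orig:{S}
  [1..1]={S,T1}  "a"  orig:{S}
  [2..2]={A,T0}  "b"  orig:{A}
  [3..3]={A,T0}  "b"  orig:{A}
  [0..1]={C}  "aa"
  [1..2]={S}  "ab"
  [2..3]={A,B,X2}  "bb"  orig:{A,B}
  [0..2]=∅  "aab"
  [1..3]={B,S}  "abb"
  [0..3]={S}  "aabb"

Original NTs in T[0,3] deriving "aabb": ["S"]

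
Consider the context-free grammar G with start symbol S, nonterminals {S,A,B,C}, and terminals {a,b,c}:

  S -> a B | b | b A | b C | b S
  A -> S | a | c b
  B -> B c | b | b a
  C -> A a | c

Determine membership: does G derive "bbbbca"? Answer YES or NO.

CNF form of G:
  S -> T0 B | T1 A | T1 C | T1 S | b
  A -> T0 B | T1 A | T1 C | T1 S | T2 T1 | a | b
  B -> B T2 | T1 T0 | b
  C -> A T0 | c
  T0 -> a
  T1 -> b
  T2 -> c

CYK table (by increasing span):
  [0..0]={A,B,S,T1}  "b"  orig:{A,B,S}
  [1..1]={A,B,S,T1}  "b"  orig:{A,B,S}
  [2..2]={A,B,S,T1}  "b"  orig:{A,B,S}
  [3..3]={A,B,S,T1}  "b"  orig:{A,B,S}
  [4..4]={C,T2}  "c"  orig:{C}
  [5..5]={A,T0}  "a"  orig:{A}
  [0..1]={A,S}  "bb"
  [1..2]={A,S}  "bb"
  [2..3]={A,S}  "bb"
  [3..4]={A,B,S}  "bc"
  [4..5]=∅  "ca"
  [0..2]={A,S}  "bbb"
  [1..3]={A,S}  "bbb"
  [2..4]={A,S}  "bbc"
  [3..5]={C}  "bca"
  [0..3]={A,S}  "bbbb"
  [1..4]={A,S}  "bbbc"
  [2..5]={A,C,S}  "bbca"
  [0..4]={A,S}  "bbbbc"
  [1..5]={A,C,S}  "bbbca"
  [0..5]={A,C,S}  "bbbbca"

S ∈ T[0,5] ⇒ YES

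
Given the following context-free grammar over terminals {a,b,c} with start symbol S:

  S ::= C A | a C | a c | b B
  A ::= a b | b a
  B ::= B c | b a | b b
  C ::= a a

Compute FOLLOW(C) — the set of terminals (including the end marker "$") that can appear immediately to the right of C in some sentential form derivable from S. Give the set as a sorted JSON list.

Compute FIRST by fixpoint:
[1]
  A via A→a b: +{a}
  A via A→b a: +{b}
  B via B→b a: +{b}
  C via C→a a: +{a}
  S via S→C A: +{a}
  S via S→b B: +{b}
  FIRST(S)={a,b}  FIRST(A)={a,b}  FIRST(B)={b}  FIRST(C)={a}
[2] (no change)
  FIRST(S)={a,b}  FIRST(A)={a,b}  FIRST(B)={b}  FIRST(C)={a}

FOLLOW iteration:
seed FOLLOW(S) with $
round 1:
  B→B c: FOLLOW(B) ⊇ FIRST(c) = {c}; new: +{c}
  S→C A: FOLLOW(C) ⊇ FIRST(A) = {a,b}; new: +{a,b}
  S→C A: FOLLOW(A) ⊇ FOLLOW(S) ⊇ {$}; new: +{$}
  S→a C: FOLLOW(C) ⊇ FOLLOW(S) ⊇ {$}; new: +{$}
  S→b B: FOLLOW(B) ⊇ FOLLOW(S) ⊇ {$}; new: +{$}
  FOLLOW(S)={$}  FOLLOW(A)={$}  FOLLOW(B)={$,c}  FOLLOW(C)={$,a,b}
round 2: (stable)
  FOLLOW(S)={$}  FOLLOW(A)={$}  FOLLOW(B)={$,c}  FOLLOW(C)={$,a,b}

FOLLOW(C) = ["$", "a", "b"]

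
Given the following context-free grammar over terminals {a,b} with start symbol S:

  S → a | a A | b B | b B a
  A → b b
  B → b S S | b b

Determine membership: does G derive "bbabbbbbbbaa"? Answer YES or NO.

CNF form of G:
  S -> T0 B | T0 X3 | T1 A | a
  A -> T0 T0
  B -> T0 T0 | T0 X2
  T0 -> b
  T1 -> a
  X2 -> S S
  X3 -> B T1

Fill CYK table bottom-up:
  T[0,0] 'b' = {T0}  orig:{}
  T[1,1] 'b' = {T0}  orig:{}
  T[2,2] 'a' = {S,T1}  orig:{S}
  T[3,3] 'b' = {T0}  orig:{}
  T[4,4] 'b' = {T0}  orig:{}
  T[5,5] 'b' = {T0}  orig:{}
  T[6,6] 'b' = {T0}  orig:{}
  T[7,7] 'b' = {T0}  orig:{}
  T[8,8] 'b' = {T0}  orig:{}
  T[9,9] 'b' = {T0}  orig:{}
  T[10,10] 'a' = {S,T1}  orig:{S}
  T[11,11] 'a' = {S,T1}  orig:{S}
  T[0,1] 'bb' = {A,B}
  T[1,2] 'ba' = ∅
  T[2,3] 'ab' = ∅
  T[3,4] 'bb' = {A,B}
  T[4,5] 'bb' = {A,B}
  T[5,6] 'bb' = {A,B}
  T[6,7] 'bb' = {A,B}
  T[7,8] 'bb' = {A,B}
  T[8,9] 'bb' = {A,B}
  T[9,10] 'ba' = ∅
  T[10,11] 'aa' = {X2}  orig:{}
  T[0,2] 'bba' = {X3}  orig:{}
  T[1,3] 'bab' = ∅
  T[2,4] 'abb' = {S}
  T[3,5] 'bbb' = {S}
  T[4,6] 'bbb' = {S}
  T[5,7] 'bbb' = {S}
  T[6,8] 'bbb' = {S}
  T[7,9] 'bbb' = {S}
  T[8,10] 'bba' = {X3}  orig:{}
  T[9,11] 'baa' = {B}
  T[0,3] 'bbab' = ∅
  T[1,4] 'babb' = ∅
  T[2,5] 'abbb' = {X2}  orig:{}
  T[3,6] 'bbbb' = ∅
  T[4,7] 'bbbb' = ∅
  T[5,8] 'bbbb' = ∅
  T[6,9] 'bbbb' = ∅
  T[7,10] 'bbba' = {S,X2}  orig:{S}
  T[8,11] 'bbaa' = {S}
  T[0,4] 'bbabb' = ∅
  T[1,5] 'babbb' = {B}
  T[2,6] 'abbbb' = ∅
  T[3,7] 'bbbbb' = ∅
  T[4,8] 'bbbbb' = ∅
  T[5,9] 'bbbbb' = ∅
  T[6,10] 'bbbba' = {B}
  T[7,11] 'bbbaa' = {X2}  orig:{}
  T[0,5] 'bbabbb' = {S}
  T[1,6] 'babbbb' = ∅
  T[2,7] 'abbbbb' = {X2}  orig:{}
  T[3,8] 'bbbbbb' = {X2}  orig:{}
  T[4,9] 'bbbbbb' = {X2}  orig:{}
  T[5,10] 'bbbbba' = {S}
  T[6,11] 'bbbbaa' = {B,X3}  orig:{B}
  T[0,6] 'bbabbbb' = ∅
  T[1,7] 'babbbbb' = {B}
  T[2,8] 'abbbbbb' = ∅
  T[3,9] 'bbbbbbb' = {B}
  T[4,10] 'bbbbbba' = {X2}  orig:{}
  T[5,11] 'bbbbbaa' = {S,X2}  orig:{S}
  T[0,7] 'bbabbbbb' = {S}
  T[1,8] 'babbbbbb' = ∅
  T[2,9] 'abbbbbbb' = ∅
  T[3,10] 'bbbbbbba' = {B,X3}  orig:{B}
  T[4,11] 'bbbbbbaa' = {B}
  T[0,8] 'bbabbbbbb' = {X2}  orig:{}
  T[1,9] 'babbbbbbb' = ∅
  T[2,10] 'abbbbbbba' = {X2}  orig:{}
  T[3,11] 'bbbbbbbaa' = {S,X3}  orig:{S}
  T[0,9] 'bbabbbbbbb' = ∅
  T[1,10] 'babbbbbbba' = {B}
  T[2,11] 'abbbbbbbaa' = {X2}  orig:{}
  T[0,10] 'bbabbbbbbba' = {S}
  T[1,11] 'babbbbbbbaa' = {B,X3}  orig:{B}
  T[0,11] 'bbabbbbbbbaa' = {S,X2}  orig:{S}

S ∈ T[0,11] ⇒ YES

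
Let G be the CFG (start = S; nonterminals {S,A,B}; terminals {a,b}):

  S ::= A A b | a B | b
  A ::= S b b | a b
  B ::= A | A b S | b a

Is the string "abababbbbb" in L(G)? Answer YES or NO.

CNF form of G:
  S -> A X5 | T1 B | b
  A -> S X2 | T1 T0
  B -> A X3 | S X4 | T0 T1 | T1 T0
  T0 -> b
  T1 -> a
  X2 -> T0 T0
  X3 -> T0 S
  X4 -> T0 T0
  X5 -> A T0

CYK table (by increasing span):
  T[0,0] 'a' = {T1}  orig:{}
  T[1,1] 'b' = {S,T0}  orig:{S}
  T[2,2] 'a' = {T1}  orig:{}
  T[3,3] 'b' = {S,T0}  orig:{S}
  T[4,4] 'a' = {T1}  orig:{}
  T[5,5] 'b' = {S,T0}  orig:{S}
  T[6,6] 'b' = {S,T0}  orig:{S}
  T[7,7] 'b' = {S,T0}  orig:{S}
  T[8,8] 'b' = {S,T0}  orig:{S}
  T[9,9] 'b' = {S,T0}  orig:{S}
  T[0,1] 'ab' = {A,B}
  T[1,2] 'ba' = {B}
  T[2,3] 'ab' = {A,B}
  T[3,4] 'ba' = {B}
  T[4,5] 'ab' = {A,B}
  T[5,6] 'bb' = {X2,X3,X4}  orig:{}
  T[6,7] 'bb' = {X2,X3,X4}  orig:{}
  T[7,8] 'bb' = {X2,X3,X4}  orig:{}
  T[8,9] 'bb' = {X2,X3,X4}  orig:{}
  T[0,2] 'aba' = {S}
  T[1,3] 'bab' = ∅
  T[2,4] 'aba' = {S}
  T[3,5] 'bab' = ∅
  T[4,6] 'abb' = {X5}  orig:{}
  T[5,7] 'bbb' = {A,B}
  T[6,8] 'bbb' = {A,B}
  T[7,9] 'bbb' = {A,B}
  T[0,3] 'abab' = ∅
  T[1,4] 'baba' = {X3}  orig:{}
  T[2,5] 'abab' = ∅
  T[3,6] 'babb' = ∅
  T[4,7] 'abbb' = {B,S}
  T[5,8] 'bbbb' = {X5}  orig:{}
  T[6,9] 'bbbb' = {X5}  orig:{}
  T[0,4] 'ababa' = ∅
  T[1,5] 'babab' = ∅
  T[2,6] 'ababb' = {A,B,S}
  T[3,7] 'babbb' = {X3}  orig:{}
  T[4,8] 'abbbb' = ∅
  T[5,9] 'bbbbb' = {B}
  T[0,5] 'ababab' = ∅
  T[1,6] 'bababb' = {X3}  orig:{}
  T[2,7] 'ababbb' = {X5}  orig:{}
  T[3,8] 'babbbb' = ∅
  T[4,9] 'abbbbb' = {A,B,S}
  T[0,6] 'abababb' = ∅
  T[1,7] 'bababbb' = ∅
  T[2,8] 'ababbbb' = {A,B}
  T[3,9] 'babbbbb' = {X3}  orig:{}
  T[0,7] 'abababbb' = {S}
  T[1,8] 'bababbbb' = ∅
  T[2,9] 'ababbbbb' = {X5}  orig:{}
  T[0,8] 'abababbbb' = ∅
  T[1,9] 'bababbbbb' = ∅
  T[0,9] 'abababbbbb' = {A,B,S}

S ∈ T[0,9] ⇒ YES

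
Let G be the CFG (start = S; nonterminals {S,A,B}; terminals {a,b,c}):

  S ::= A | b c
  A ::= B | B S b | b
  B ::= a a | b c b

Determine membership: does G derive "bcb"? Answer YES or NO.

Convert to CNF:
  S -> B X6 | T0 T2 | T0 X7 | T1 T1 | b
  A -> B X3 | T0 X4 | T1 T1 | b
  B -> T0 X5 | T1 T1
  T0 -> b
  T1 -> a
  T2 -> c
  X3 -> S T0
  X4 -> T2 T0
  X5 -> T2 T0
  X6 -> S T0
  X7 -> T2 T0

Fill CYK table bottom-up:
  [0..0]={A,S,T0}  "b"  orig:{A,S}
  [1..1]={T2}  "c"  orig:{}
  [2..2]={A,S,T0}  "b"  orig:{A,S}
  [0..1]={S}  "bc"
  [1..2]={X4,X5,X7}  "cb"  orig:{}
  [0..2]={A,B,S,X3,X6}  "bcb"  orig:{A,B,S}

S ∈ T[0,2] ⇒ YES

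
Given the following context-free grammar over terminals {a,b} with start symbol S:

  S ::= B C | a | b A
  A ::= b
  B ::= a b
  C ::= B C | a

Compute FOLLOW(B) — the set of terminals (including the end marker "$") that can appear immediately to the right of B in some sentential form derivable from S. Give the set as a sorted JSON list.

FIRST iteration:
iter 1:
  A via A→b: +{b}
  B via B→a b: +{a}
  C via C→B C: +{a}
  S via S→B C: +{a}
  S via S→b A: +{b}
  FIRST[S]={a,b}  FIRST[A]={b}  FIRST[B]={a}  FIRST[C]={a}
iter 2: — fixpoint
  FIRST[S]={a,b}  FIRST[A]={b}  FIRST[B]={a}  FIRST[C]={a}

FOLLOW iteration:
initialize: $ ∈ FOLLOW(S)
round 1:
  C→B C: FOLLOW(B) ⊇ FIRST(C) = {a}; new: +{a}
  S→B C: FOLLOW(C) ⊇ FOLLOW(S) ⊇ {$}; new: +{$}
  S→b A: FOLLOW(A) ⊇ FOLLOW(S) ⊇ {$}; new: +{$}
  FOLLOW(S)={$}  FOLLOW(A)={$}  FOLLOW(B)={a}  FOLLOW(C)={$}
round 2: done
  FOLLOW(S)={$}  FOLLOW(A)={$}  FOLLOW(B)={a}  FOLLOW(C)={$}

FOLLOW(B) = ["a"]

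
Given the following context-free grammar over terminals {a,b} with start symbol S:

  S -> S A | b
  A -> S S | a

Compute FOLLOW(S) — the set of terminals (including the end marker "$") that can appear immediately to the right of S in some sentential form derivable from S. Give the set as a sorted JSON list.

FIRST sets, iterate to fixpoint:
iter 1:
  A via A→a: +{a}
  S via S→b: +{b}
  FIRST(S)={b}  FIRST(A)={a}
iter 2:
  A via A→S S: +{b}
  FIRST(S)={b}  FIRST(A)={a,b}
iter 3: (stable)
  FIRST(S)={b}  FIRST(A)={a,b}

FOLLOW sets:
initialize: $ ∈ FOLLOW(S)
pass 1:
  A→S S: FOLLOW(S) ⊇ FIRST(S) = {b}; new: +{b}
  S→S A: FOLLOW(S) ⊇ FIRST(A) = {a,b}; new: +{a}
  S→S A: FOLLOW(A) ⊇ FOLLOW(S) ⊇ {$,a,b}; new: +{$,a,b}
  S: {$,a,b}  A: {$,a,b}
pass 2: done
  S: {$,a,b}  A: {$,a,b}

FOLLOW(S) = ["$", "a", "b"]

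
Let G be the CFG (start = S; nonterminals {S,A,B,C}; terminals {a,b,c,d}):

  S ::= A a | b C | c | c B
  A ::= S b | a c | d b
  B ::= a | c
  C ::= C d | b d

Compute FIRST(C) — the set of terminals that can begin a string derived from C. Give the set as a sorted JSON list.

FIRST sets, iterate to fixpoint:
pass 1:
  A via A→a c: +{a}
  A via A→d b: +{d}
  B via B→a: +{a}
  B via B→c: +{c}
  C via C→b d: +{b}
  S via S→A a: +{a,d}
  S via S→b C: +{b}
  S via S→c: +{c}
  S: {a,b,c,d}  A: {a,d}  B: {a,c}  C: {b}
pass 2:
  A via A→S b: +{b,c}
  S: {a,b,c,d}  A: {a,b,c,d}  B: {a,c}  C: {b}
pass 3: — fixpoint
  S: {a,b,c,d}  A: {a,b,c,d}  B: {a,c}  C: {b}

FIRST(C) = ["b"]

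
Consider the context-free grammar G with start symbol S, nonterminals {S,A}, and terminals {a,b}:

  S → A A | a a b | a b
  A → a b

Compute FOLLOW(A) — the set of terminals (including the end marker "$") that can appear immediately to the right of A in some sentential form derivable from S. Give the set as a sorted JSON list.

FIRST sets, iterate to fixpoint:
round 1:
  A via A→a b: +{a}
  S via S→A A: +{a}
  FIRST(S)={a}  FIRST(A)={a}
round 2: (no change)
  FIRST(S)={a}  FIRST(A)={a}

Compute FOLLOW by fixpoint:
FOLLOW(S) := {$}
[1]
  S→A A: FOLLOW(A) ⊇ FIRST(A) = {a}; new: +{a}
  S→A A: FOLLOW(A) ⊇ FOLLOW(S) ⊇ {$}; new: +{$}
  S: {$}  A: {$,a}
[2] — fixpoint
  S: {$}  A: {$,a}

FOLLOW(A) = ["$", "a"]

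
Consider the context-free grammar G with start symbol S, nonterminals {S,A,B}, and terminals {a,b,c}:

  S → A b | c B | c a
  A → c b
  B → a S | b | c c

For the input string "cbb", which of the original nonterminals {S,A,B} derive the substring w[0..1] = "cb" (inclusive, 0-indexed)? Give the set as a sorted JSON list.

Convert to CNF:
  S -> A T1 | T0 B | T0 T2
  A -> T0 T1
  B -> T0 T0 | T2 S | b
  T0 -> c
  T1 -> b
  T2 -> a

Fill CYK table bottom-up — only the sub-triangle for w[0..1]:
  T[0,0] 'c' = {T0}  orig:{}
  T[1,1] 'b' = {B,T1}  orig:{B}
  T[0,1] 'cb' = {A,S}

Original NTs in T[0,1] deriving "cb": ["A", "S"]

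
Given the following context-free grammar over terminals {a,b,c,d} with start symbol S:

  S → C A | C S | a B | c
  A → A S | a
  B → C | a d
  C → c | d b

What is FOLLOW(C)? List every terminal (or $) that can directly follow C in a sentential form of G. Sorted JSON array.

FIRST iteration:
[1]
  A via A→a: +{a}
  B via B→a d: +{a}
  C via C→c: +{c}
  C via C→d b: +{d}
  S via S→C A: +{c,d}
  S via S→a B: +{a}
  FIRST[S]={a,c,d}  FIRST[A]={a}  FIRST[B]={a}  FIRST[C]={c,d}
[2]
  B via B→C: +{c,d}
  FIRST[S]={a,c,d}  FIRST[A]={a}  FIRST[B]={a,c,d}  FIRST[C]={c,d}
[3] — fixpoint
  FIRST[S]={a,c,d}  FIRST[A]={a}  FIRST[B]={a,c,d}  FIRST[C]={c,d}

Compute FOLLOW by fixpoint:
FOLLOW(S) := {$}
iter 1:
  A→A S: FOLLOW(A) ⊇ FIRST(S) = {a,c,d}; new: +{a,c,d}
  A→A S: FOLLOW(S) ⊇ FOLLOW(A) ⊇ {a,c,d}; new: +{a,c,d}
  S→C A: FOLLOW(C) ⊇ FIRST(A) = {a}; new: +{a}
  S→C A: FOLLOW(A) ⊇ FOLLOW(S) ⊇ {$,a,c,d}; new: +{$}
  S→C S: FOLLOW(C) ⊇ FIRST(S) = {a,c,d}; new: +{c,d}
  S→a B: FOLLOW(B) ⊇ FOLLOW(S) ⊇ {$,a,c,d}; new: +{$,a,c,d}
  S: {$,a,c,d}  A: {$,a,c,d}  B: {$,a,c,d}  C: {a,c,d}
iter 2:
  B→C: FOLLOW(C) ⊇ FOLLOW(B) ⊇ {$,a,c,d}; new: +{$}
  S: {$,a,c,d}  A: {$,a,c,d}  B: {$,a,c,d}  C: {$,a,c,d}
iter 3: done
  S: {$,a,c,d}  A: {$,a,c,d}  B: {$,a,c,d}  C: {$,a,c,d}

FOLLOW(C) = ["$", "a", "c", "d"]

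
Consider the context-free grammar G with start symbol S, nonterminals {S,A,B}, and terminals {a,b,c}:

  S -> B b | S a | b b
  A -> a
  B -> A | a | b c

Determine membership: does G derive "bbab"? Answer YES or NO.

Convert to CNF:
  S -> B T0 | S T2 | T0 T0
  A -> a
  B -> T0 T1 | a
  T0 -> b
  T1 -> c
  T2 -> a

CYK fill:
  [0..0]={T0}  "b"  orig:{}
  [1..1]={T0}  "b"  orig:{}
  [2..2]={A,B,T2}  "a"  orig:{A,B}
  [3..3]={T0}  "b"  orig:{}
  [0..1]={S}  "bb"
  [1..2]=∅  "ba"
  [2..3]={S}  "ab"
  [0..2]={S}  "bba"
  [1..3]=∅  "bab"
  [0..3]=∅  "bbab"

S ∉ T[0,3] ⇒ NO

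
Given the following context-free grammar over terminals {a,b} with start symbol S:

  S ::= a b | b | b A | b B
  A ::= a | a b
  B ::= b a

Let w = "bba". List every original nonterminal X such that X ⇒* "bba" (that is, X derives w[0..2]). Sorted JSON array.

Convert to CNF:
  S -> T0 T1 | T1 A | T1 B | b
  A -> T0 T1 | a
  B -> T1 T0
  T0 -> a
  T1 -> b

CYK fill, restricted to cells inside w[0..2]:
  cell(0,0) b: {S,T1}  orig:{S}
  cell(1,1) b: {S,T1}  orig:{S}
  cell(2,2) a: {A,T0}  orig:{A}
  cell(0,1) bb: ∅
  cell(1,2) ba: {B,S}
  cell(0,2) bba: {S}

Original NTs in T[0,2] deriving "bba": ["S"]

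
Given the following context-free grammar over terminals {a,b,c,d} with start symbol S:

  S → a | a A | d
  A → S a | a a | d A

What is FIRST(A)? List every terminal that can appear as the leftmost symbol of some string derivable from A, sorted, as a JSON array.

Compute FIRST by fixpoint:
round 1:
  A via A→a a: +{a}
  A via A→d A: +{d}
  S via S→a: +{a}
  S via S→d: +{d}
  FIRST(S)={a,d}  FIRST(A)={a,d}
round 2: done
  FIRST(S)={a,d}  FIRST(A)={a,d}

FIRST(A) = ["a", "d"]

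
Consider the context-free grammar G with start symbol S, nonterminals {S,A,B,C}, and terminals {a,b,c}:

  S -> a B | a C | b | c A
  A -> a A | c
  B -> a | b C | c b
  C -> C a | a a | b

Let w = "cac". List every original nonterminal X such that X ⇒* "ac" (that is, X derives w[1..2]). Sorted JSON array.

CNF form of G:
  S -> T0 B | T0 C | T2 A | b
  A -> T0 A | c
  B -> T1 C | T2 T1 | a
  C -> C T0 | T0 T0 | b
  T0 -> a
  T1 -> b
  T2 -> c

CYK table (by increasing span) (cells [i..j] with 1 ≤ i ≤ j ≤ 2 only):
  cell(1,1) a: {B,T0}  orig:{B}
  cell(2,2) c: {A,T2}  orig:{A}
  cell(1,2) ac: {A}

Original NTs in T[1,2] deriving "ac": ["A"]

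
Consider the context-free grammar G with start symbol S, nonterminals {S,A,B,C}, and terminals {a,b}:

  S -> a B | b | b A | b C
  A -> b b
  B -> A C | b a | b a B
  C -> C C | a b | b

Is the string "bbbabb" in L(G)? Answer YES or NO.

Convert to CNF:
  S -> T0 A | T0 C | T1 B | b
  A -> T0 T0
  B -> A C | T0 T1 | T0 X2
  C -> C C | T1 T0 | b
  T0 -> b
  T1 -> a
  X2 -> T1 B

Fill CYK table bottom-up:
  cell(0,0) b: {C,S,T0}  orig:{C,S}
  cell(1,1) b: {C,S,T0}  orig:{C,S}
  cell(2,2) b: {C,S,T0}  orig:{C,S}
  cell(3,3) a: {T1}  orig:{}
  cell(4,4) b: {C,S,T0}  orig:{C,S}
  cell(5,5) b: {C,S,T0}  orig:{C,S}
  cell(0,1) bb: {A,C,S}
  cell(1,2) bb: {A,C,S}
  cell(2,3) ba: {B}
  cell(3,4) ab: {C}
  cell(4,5) bb: {A,C,S}
  cell(0,2) bbb: {B,C,S}
  cell(1,3) bba: ∅
  cell(2,4) bab: {C,S}
  cell(3,5) abb: {C}
  cell(0,3) bbba: ∅
  cell(1,4) bbab: {B,C,S}
  cell(2,5) babb: {C,S}
  cell(0,4) bbbab: {B,C,S}
  cell(1,5) bbabb: {B,C,S}
  cell(0,5) bbbabb: {B,C,S}

S ∈ T[0,5] ⇒ YES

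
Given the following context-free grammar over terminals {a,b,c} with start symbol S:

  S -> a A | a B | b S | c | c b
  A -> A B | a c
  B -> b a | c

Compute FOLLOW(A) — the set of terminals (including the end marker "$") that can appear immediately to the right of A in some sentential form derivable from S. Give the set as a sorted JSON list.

FIRST sets, iterate to fixpoint:
[1]
  A via A→a c: +{a}
  B via B→b a: +{b}
  B via B→c: +{c}
  S via S→a A: +{a}
  S via S→b S: +{b}
  S via S→c: +{c}
  FIRST(S)={a,b,c}  FIRST(A)={a}  FIRST(B)={b,c}
[2] — fixpoint
  FIRST(S)={a,b,c}  FIRST(A)={a}  FIRST(B)={b,c}

Compute FOLLOW by fixpoint:
FOLLOW(S) := {$}
round 1:
  A→A B: FOLLOW(A) ⊇ FIRST(B) = {b,c}; new: +{b,c}
  A→A B: FOLLOW(B) ⊇ FOLLOW(A) ⊇ {b,c}; new: +{b,c}
  S→a A: FOLLOW(A) ⊇ FOLLOW(S) ⊇ {$}; new: +{$}
  S→a B: FOLLOW(B) ⊇ FOLLOW(S) ⊇ {$}; new: +{$}
  FOLLOW[S]={$}  FOLLOW[A]={$,b,c}  FOLLOW[B]={$,b,c}
round 2: — fixpoint
  FOLLOW[S]={$}  FOLLOW[A]={$,b,c}  FOLLOW[B]={$,b,c}

FOLLOW(A) = ["$", "b", "c"]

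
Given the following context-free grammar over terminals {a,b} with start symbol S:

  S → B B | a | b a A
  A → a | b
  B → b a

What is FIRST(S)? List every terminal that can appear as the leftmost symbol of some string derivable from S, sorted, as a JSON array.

FIRST iteration:
iter 1:
  A via A→a: +{a}
  A via A→b: +{b}
  B via B→b a: +{b}
  S via S→B B: +{b}
  S via S→a: +{a}
  FIRST(S)={a,b}  FIRST(A)={a,b}  FIRST(B)={b}
iter 2: done
  FIRST(S)={a,b}  FIRST(A)={a,b}  FIRST(B)={b}

FIRST(S) = ["a", "b"]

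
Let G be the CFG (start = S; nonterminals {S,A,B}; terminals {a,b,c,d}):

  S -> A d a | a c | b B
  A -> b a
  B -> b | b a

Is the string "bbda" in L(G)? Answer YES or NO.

CNF form of G:
  S -> A X4 | T0 B | T1 T3
  A -> T0 T1
  B -> T0 T1 | b
  T0 -> b
  T1 -> a
  T2 -> d
  T3 -> c
  X4 -> T2 T1

CYK table (by increasing span):
  [0..0]={B,T0}  "b"  orig:{B}
  [1..1]={B,T0}  "b"  orig:{B}
  [2..2]={T2}  "d"  orig:{}
  [3..3]={T1}  "a"  orig:{}
  [0..1]={S}  "bb"
  [1..2]=∅  "bd"
  [2..3]={X4}  "da"  orig:{}
  [0..2]=∅  "bbd"
  [1..3]=∅  "bda"
  [0..3]=∅  "bbda"

S ∉ T[0,3] ⇒ NO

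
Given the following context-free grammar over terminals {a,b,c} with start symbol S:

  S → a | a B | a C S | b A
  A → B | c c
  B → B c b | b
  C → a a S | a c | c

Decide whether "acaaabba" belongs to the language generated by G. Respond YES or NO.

CNF form of G:
  S -> T1 A | T2 B | T2 X6 | a
  A -> B X3 | T0 T0 | b
  B -> B X4 | b
  C -> T2 T0 | T2 X5 | c
  T0 -> c
  T1 -> b
  T2 -> a
  X3 -> T0 T1
  X4 -> T0 T1
  X5 -> T2 S
  X6 -> C S

CYK table (by increasing span):
  [0..0]={S,T2}  "a"  orig:{S}
  [1..1]={C,T0}  "c"  orig:{C}
  [2..2]={S,T2}  "a"  orig:{S}
  [3..3]={S,T2}  "a"  orig:{S}
  [4..4]={S,T2}  "a"  orig:{S}
  [5..5]={A,B,T1}  "b"  orig:{A,B}
  [6..6]={A,B,T1}  "b"  orig:{A,B}
  [7..7]={S,T2}  "a"  orig:{S}
  [0..1]={C}  "ac"
  [1..2]={X6}  "ca"  orig:{}
  [2..3]={X5}  "aa"  orig:{}
  [3..4]={X5}  "aa"  orig:{}
  [4..5]={S}  "ab"
  [5..6]={S}  "bb"
  [6..7]=∅  "ba"
  [0..2]={S,X6}  "aca"  orig:{S}
  [1..3]=∅  "caa"
  [2..4]={C}  "aaa"
  [3..5]={X5}  "aab"  orig:{}
  [4..6]={X5}  "abb"  orig:{}
  [5..7]=∅  "bba"
  [0..3]=∅  "acaa"
  [1..4]=∅  "caaa"
  [2..5]={C}  "aaab"
  [3..6]={C}  "aabb"
  [4..7]=∅  "abba"
  [0..4]=∅  "acaaa"
  [1..5]=∅  "caaab"
  [2..6]={X6}  "aaabb"  orig:{}
  [3..7]={X6}  "aabba"  orig:{}
  [0..5]=∅  "acaaab"
  [1..6]=∅  "caaabb"
  [2..7]={S}  "aaabba"
  [0..6]=∅  "acaaabb"
  [1..7]={X6}  "caaabba"  orig:{}
  [0..7]={S,X6}  "acaaabba"  orig:{S}

S ∈ T[0,7] ⇒ YES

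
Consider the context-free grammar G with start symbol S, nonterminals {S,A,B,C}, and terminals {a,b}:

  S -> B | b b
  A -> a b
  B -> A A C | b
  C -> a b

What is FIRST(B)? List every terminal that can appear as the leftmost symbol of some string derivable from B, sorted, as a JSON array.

FIRST sets, iterate to fixpoint:
round 1:
  A via A→a b: +{a}
  B via B→A A C: +{a}
  B via B→b: +{b}
  C via C→a b: +{a}
  S via S→B: +{a,b}
  S: {a,b}  A: {a}  B: {a,b}  C: {a}
round 2: (stable)
  S: {a,b}  A: {a}  B: {a,b}  C: {a}

FIRST(B) = ["a", "b"]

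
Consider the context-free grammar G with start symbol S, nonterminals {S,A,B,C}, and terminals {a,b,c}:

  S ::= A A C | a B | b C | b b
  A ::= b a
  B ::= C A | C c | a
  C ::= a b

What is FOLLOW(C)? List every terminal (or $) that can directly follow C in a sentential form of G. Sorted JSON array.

Compute FIRST by fixpoint:
[1]
  A via A→b a: +{b}
  B via B→a: +{a}
  C via C→a b: +{a}
  S via S→A A C: +{b}
  S via S→a B: +{a}
  S: {a,b}  A: {b}  B: {a}  C: {a}
[2] done
  S: {a,b}  A: {b}  B: {a}  C: {a}

FOLLOW iteration:
FOLLOW(S) := {$}
[1]
  B→C A: FOLLOW(C) ⊇ FIRST(A) = {b}; new: +{b}
  B→C c: FOLLOW(C) ⊇ FIRST(c) = {c}; new: +{c}
  S→A A C: FOLLOW(A) ⊇ FIRST(A) = {b}; new: +{b}
  S→A A C: FOLLOW(A) ⊇ FIRST(C) = {a}; new: +{a}
  S→A A C: FOLLOW(C) ⊇ FOLLOW(S) ⊇ {$}; new: +{$}
  S→a B: FOLLOW(B) ⊇ FOLLOW(S) ⊇ {$}; new: +{$}
  S: {$}  A: {a,b}  B: {$}  C: {$,b,c}
[2]
  B→C A: FOLLOW(A) ⊇ FOLLOW(B) ⊇ {$}; new: +{$}
  S: {$}  A: {$,a,b}  B: {$}  C: {$,b,c}
[3] done
  S: {$}  A: {$,a,b}  B: {$}  C: {$,b,c}

FOLLOW(C) = ["$", "b", "c"]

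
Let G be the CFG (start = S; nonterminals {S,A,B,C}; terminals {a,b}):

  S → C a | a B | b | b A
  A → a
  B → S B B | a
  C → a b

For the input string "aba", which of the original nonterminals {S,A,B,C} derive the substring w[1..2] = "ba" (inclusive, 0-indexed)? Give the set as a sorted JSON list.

CNF form of G:
  S -> C T0 | T0 B | T1 A | b
  A -> a
  B -> S X2 | a
  C -> T0 T1
  T0 -> a
  T1 -> b
  X2 -> B B

Fill CYK table bottom-up — only the sub-triangle for w[1..2]:
  T[1,1] 'b' = {S,T1}  orig:{S}
  T[2,2] 'a' = {A,B,T0}  orig:{A,B}
  T[1,2] 'ba' = {S}

Original NTs in T[1,2] deriving "ba": ["S"]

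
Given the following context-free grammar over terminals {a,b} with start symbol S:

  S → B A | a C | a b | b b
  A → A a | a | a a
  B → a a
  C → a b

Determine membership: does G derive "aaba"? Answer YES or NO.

CNF form of G:
  S -> B A | T0 C | T0 T1 | T1 T1
  A -> A T0 | T0 T0 | a
  B -> T0 T0
  C -> T0 T1
  T0 -> a
  T1 -> b

CYK table (by increasing span):
  [0..0]={A,T0}  "a"  orig:{A}
  [1..1]={A,T0}  "a"  orig:{A}
  [2..2]={T1}  "b"  orig:{}
  [3..3]={A,T0}  "a"  orig:{A}
  [0..1]={A,B}  "aa"
  [1..2]={C,S}  "ab"
  [2..3]=∅  "ba"
  [0..2]={S}  "aab"
  [1..3]=∅  "aba"
  [0..3]=∅  "aaba"

S ∉ T[0,3] ⇒ NO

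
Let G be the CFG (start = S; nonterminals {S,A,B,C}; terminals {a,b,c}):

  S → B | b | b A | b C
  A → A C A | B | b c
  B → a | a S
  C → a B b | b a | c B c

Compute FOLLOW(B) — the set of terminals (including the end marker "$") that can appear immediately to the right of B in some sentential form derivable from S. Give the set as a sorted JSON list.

FIRST sets, iterate to fixpoint:
[1]
  A via A→b c: +{b}
  B via B→a: +{a}
  C via C→a B b: +{a}
  C via C→b a: +{b}
  C via C→c B c: +{c}
  S via S→B: +{a}
  S via S→b: +{b}
  FIRST(S)={a,b}  FIRST(A)={b}  FIRST(B)={a}  FIRST(C)={a,b,c}
[2]
  A via A→B: +{a}
  FIRST(S)={a,b}  FIRST(A)={a,b}  FIRST(B)={a}  FIRST(C)={a,b,c}
[3] — fixpoint
  FIRST(S)={a,b}  FIRST(A)={a,b}  FIRST(B)={a}  FIRST(C)={a,b,c}

FOLLOW iteration:
seed FOLLOW(S) with $
[1]
  A→A C A: FOLLOW(A) ⊇ FIRST(C) = {a,b,c}; new: +{a,b,c}
  A→A C A: FOLLOW(C) ⊇ FIRST(A) = {a,b}; new: +{a,b}
  A→B: FOLLOW(B) ⊇ FOLLOW(A) ⊇ {a,b,c}; new: +{a,b,c}
  B→a S: FOLLOW(S) ⊇ FOLLOW(B) ⊇ {a,b,c}; new: +{a,b,c}
  S→B: FOLLOW(B) ⊇ FOLLOW(S) ⊇ {$,a,b,c}; new: +{$}
  S→b A: FOLLOW(A) ⊇ FOLLOW(S) ⊇ {$,a,b,c}; new: +{$}
  S→b C: FOLLOW(C) ⊇ FOLLOW(S) ⊇ {$,a,b,c}; new: +{$,c}
  FOLLOW[S]={$,a,b,c}  FOLLOW[A]={$,a,b,c}  FOLLOW[B]={$,a,b,c}  FOLLOW[C]={$,a,b,c}
[2] (stable)
  FOLLOW[S]={$,a,b,c}  FOLLOW[A]={$,a,b,c}  FOLLOW[B]={$,a,b,c}  FOLLOW[C]={$,a,b,c}

FOLLOW(B) = ["$", "a", "b", "c"]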